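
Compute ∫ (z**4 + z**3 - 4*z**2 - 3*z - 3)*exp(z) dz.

Use integration by parts with u = z**4 + z**3 - 4*z**2 - 3*z - 3, dv = exp(z) dz, so v = exp(z).
Apply parts 4 times (tabular method): alternate signs, differentiate u down to 0, integrate dv up.

(z**4 - 3*z**3 + 5*z**2 - 13*z + 10)*exp(z) + C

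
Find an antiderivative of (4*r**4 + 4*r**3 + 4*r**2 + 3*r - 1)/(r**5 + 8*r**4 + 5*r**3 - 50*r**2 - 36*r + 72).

Factor the denominator: (r - 2)*(r - 1)*(r + 2)*(r + 3)*(r + 6).
Partial-fraction decomposition: 635/(96*(r + 6)) - 121/(30*(r + 3)) + 41/(48*(r + 2)) - 1/(6*(r - 1)) + 117/(160*(r - 2)).
Integrate each term: A/(r−a) contributes A·log|r−a|.

117*log(r - 2)/160 - log(r - 1)/6 + 41*log(r + 2)/48 - 121*log(r + 3)/30 + 635*log(r + 6)/96 + C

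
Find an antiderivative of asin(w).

w*asin(w) + sqrt(-w**2 + 1) + C

Use integration by parts with u = arcsin(w), dv = dw.
Then du = 1/sqrt(-w**2 + 1) dw.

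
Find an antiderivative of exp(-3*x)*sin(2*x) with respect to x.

Let I denote the integral. Integrate by parts with u = sin(2*x), dv = exp(-3*x) dx, so v = -exp(-3*x)/3: I = -exp(-3*x)*sin(2*x)/3 + (2/3)·∫ exp(-3*x)*cos(2*x) dx.
Apply parts again with u = cos(2*x), dv = exp(-3*x) dx: ∫ exp(-3*x)*cos(2*x) dx = -exp(-3*x)*cos(2*x)/3 − (2/3)·I. Substituting back brings back I: I = -exp(-3*x)*sin(2*x)/3 - 2*exp(-3*x)*cos(2*x)/9 − (4/9)·I.
Solving for I: (1 + 4/9)·I equals the remaining terms, so I = (9/13)·(-exp(-3*x)*sin(2*x)/3 - 2*exp(-3*x)*cos(2*x)/9).

-3*exp(-3*x)*sin(2*x)/13 - 2*exp(-3*x)*cos(2*x)/13 + C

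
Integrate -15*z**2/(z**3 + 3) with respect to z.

-5*log(z**3 + 3) + C

Let u = z**3 + 3, so du = (3*z**2) dz.
Rewriting, the integral becomes -5·∫ 1/u du = -5·log(u).
Substituting back, u = z**3 + 3.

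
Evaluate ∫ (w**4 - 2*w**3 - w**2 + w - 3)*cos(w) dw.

Use integration by parts with u = w**4 - 2*w**3 - w**2 + w - 3, dv = cos(w) dw, so v = sin(w).
Apply parts 4 times (tabular method): alternate signs, differentiate u down to 0, integrate dv up.

w**4*sin(w) - 2*w**3*sin(w) + 4*w**3*cos(w) - 13*w**2*sin(w) - 6*w**2*cos(w) + 13*w*sin(w) - 26*w*cos(w) + 23*sin(w) + 13*cos(w) + C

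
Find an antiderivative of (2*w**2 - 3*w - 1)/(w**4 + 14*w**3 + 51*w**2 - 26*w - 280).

Factor the denominator: (w - 2)*(w + 4)*(w + 5)*(w + 7).
Partial-fraction decomposition: -59/(27*(w + 7)) + 32/(7*(w + 5)) - 43/(18*(w + 4)) + 1/(378*(w - 2)).
Integrate each term: A/(w−a) contributes A·log|w−a|.

log(w - 2)/378 - 43*log(w + 4)/18 + 32*log(w + 5)/7 - 59*log(w + 7)/27 + C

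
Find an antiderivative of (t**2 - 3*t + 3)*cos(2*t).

Use integration by parts with u = t**2 - 3*t + 3, dv = cos(2*t) dt, so v = sin(2*t)/2.
Apply parts 2 times (tabular method): alternate signs, differentiate u down to 0, integrate dv up.

t**2*sin(2*t)/2 - 3*t*sin(2*t)/2 + t*cos(2*t)/2 + 5*sin(2*t)/4 - 3*cos(2*t)/4 + C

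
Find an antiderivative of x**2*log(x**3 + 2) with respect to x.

x**3*log(x**3 + 2)/3 - x**3/3 + 2*log(x**3 + 2)/3 + C

Let u = x**3 + 2, so du = (3*x**2) dx.
The integral becomes (1/3)·∫ log(u) du; integrate by parts with u′=log(u), dv′=du.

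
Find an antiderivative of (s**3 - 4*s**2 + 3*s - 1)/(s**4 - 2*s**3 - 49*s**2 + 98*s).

Factor the denominator: s*(s - 7)*(s - 2)*(s + 7).
Partial-fraction decomposition: 187/(294*(s + 7)) + 1/(30*(s - 2)) + 167/(490*(s - 7)) - 1/(98*s).
Integrate each term: A/(s−a) contributes A·log|s−a|.

-log(s)/98 + 167*log(s - 7)/490 + log(s - 2)/30 + 187*log(s + 7)/294 + C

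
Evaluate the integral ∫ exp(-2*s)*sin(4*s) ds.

Let I denote the integral. Integrate by parts with u = sin(4*s), dv = exp(-2*s) ds, so v = -exp(-2*s)/2: I = -exp(-2*s)*sin(4*s)/2 + 2·∫ exp(-2*s)*cos(4*s) ds.
Apply parts again with u = cos(4*s), dv = exp(-2*s) ds: ∫ exp(-2*s)*cos(4*s) ds = -exp(-2*s)*cos(4*s)/2 − 2·I. Substituting back brings back I: I = -exp(-2*s)*sin(4*s)/2 - exp(-2*s)*cos(4*s) − 4·I.
Solving for I: (1 + 4)·I equals the remaining terms, so I = (1/5)·(-exp(-2*s)*sin(4*s)/2 - exp(-2*s)*cos(4*s)).

-exp(-2*s)*sin(4*s)/10 - exp(-2*s)*cos(4*s)/5 + C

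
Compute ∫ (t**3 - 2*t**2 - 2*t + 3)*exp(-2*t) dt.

Use integration by parts with u = t**3 - 2*t**2 - 2*t + 3, dv = exp(-2*t) dt, so v = -exp(-2*t)/2.
Apply parts 3 times (tabular method): alternate signs, differentiate u down to 0, integrate dv up.

(-4*t**3 + 2*t**2 + 10*t - 7)*exp(-2*t)/8 + C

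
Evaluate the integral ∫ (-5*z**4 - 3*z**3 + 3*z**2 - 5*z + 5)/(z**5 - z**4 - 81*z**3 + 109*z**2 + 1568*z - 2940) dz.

-12917*log(z - 7)/1820 + 3445*log(z - 5)/792 - 97*log(z - 2)/1080 + 5689*log(z + 6)/1144 - 10789*log(z + 7)/1512 + C

Factor the denominator: (z - 7)*(z - 5)*(z - 2)*(z + 6)*(z + 7).
Partial-fraction decomposition: -10789/(1512*(z + 7)) + 5689/(1144*(z + 6)) - 97/(1080*(z - 2)) + 3445/(792*(z - 5)) - 12917/(1820*(z - 7)).
Integrate each term: A/(z−a) contributes A·log|z−a|.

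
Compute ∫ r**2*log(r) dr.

r**3*log(r)/3 - r**3/9 + C

Use integration by parts with u = log(r), dv = r**2 dr.
Then du = 1/r dr and v = r**3/3.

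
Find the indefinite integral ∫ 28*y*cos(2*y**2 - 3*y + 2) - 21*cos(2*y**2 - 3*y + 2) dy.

7*sin(2*y**2 - 3*y + 2) + C

Let u = 2*y**2 - 3*y + 2, so du = (4*y - 3) dy.
Rewriting, the integral becomes 7·∫ cos(u) du = 7·sin(u).
Substituting back, u = 2*y**2 - 3*y + 2.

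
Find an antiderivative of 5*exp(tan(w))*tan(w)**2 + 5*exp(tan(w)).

5*exp(tan(w)) + C

Let u = tan(w), so du = (tan(w)**2 + 1) dw.
Rewriting, the integral becomes 5·∫ e^u du = 5·e^u.
Substituting back, u = tan(w).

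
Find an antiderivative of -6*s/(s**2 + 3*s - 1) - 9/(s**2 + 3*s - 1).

-3*log(s**2 + 3*s - 1) + C

Let u = s**2 + 3*s - 1, so du = (2*s + 3) ds.
Rewriting, the integral becomes -3·∫ 1/u du = -3·log(u).
Substituting back, u = s**2 + 3*s - 1.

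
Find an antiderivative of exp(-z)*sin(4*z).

Let I denote the integral. Integrate by parts with u = sin(4*z), dv = exp(-z) dz, so v = -exp(-z): I = -exp(-z)*sin(4*z) + 4·∫ exp(-z)*cos(4*z) dz.
Apply parts again with u = cos(4*z), dv = exp(-z) dz: ∫ exp(-z)*cos(4*z) dz = -exp(-z)*cos(4*z) − 4·I. Substituting back brings back I: I = -exp(-z)*sin(4*z) - 4*exp(-z)*cos(4*z) − 16·I.
Solving for I: (1 + 16)·I equals the remaining terms, so I = (1/17)·(-exp(-z)*sin(4*z) - 4*exp(-z)*cos(4*z)).

-exp(-z)*sin(4*z)/17 - 4*exp(-z)*cos(4*z)/17 + C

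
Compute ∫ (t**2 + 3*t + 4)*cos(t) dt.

Use integration by parts with u = t**2 + 3*t + 4, dv = cos(t) dt, so v = sin(t).
Apply parts 2 times (tabular method): alternate signs, differentiate u down to 0, integrate dv up.

t**2*sin(t) + 3*t*sin(t) + 2*t*cos(t) + 2*sin(t) + 3*cos(t) + C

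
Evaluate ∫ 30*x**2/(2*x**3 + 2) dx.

5*log(2*x**3 + 2) + C

Let u = 2*x**3 + 2, so du = (6*x**2) dx.
Rewriting, the integral becomes 5·∫ 1/u du = 5·log(u).
Substituting back, u = 2*x**3 + 2.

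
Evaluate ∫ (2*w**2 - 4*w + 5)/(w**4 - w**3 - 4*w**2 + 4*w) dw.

5*log(w)/4 + 5*log(w - 2)/8 - log(w - 1) - 7*log(w + 2)/8 + C

Factor the denominator: w*(w - 2)*(w - 1)*(w + 2).
Partial-fraction decomposition: -7/(8*(w + 2)) - 1/(w - 1) + 5/(8*(w - 2)) + 5/(4*w).
Integrate each term: A/(w−a) contributes A·log|w−a|.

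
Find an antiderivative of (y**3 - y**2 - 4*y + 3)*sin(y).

-y**3*cos(y) + 3*y**2*sin(y) + y**2*cos(y) - 2*y*sin(y) + 10*y*cos(y) - 10*sin(y) - 5*cos(y) + C

Use integration by parts with u = y**3 - y**2 - 4*y + 3, dv = sin(y) dy, so v = -cos(y).
Apply parts 3 times (tabular method): alternate signs, differentiate u down to 0, integrate dv up.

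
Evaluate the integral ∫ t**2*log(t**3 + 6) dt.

Let u = t**3 + 6, so du = (3*t**2) dt.
The integral becomes (1/3)·∫ log(u) du; integrate by parts with u′=log(u), dv′=du.

t**3*log(t**3 + 6)/3 - t**3/3 + 2*log(t**3 + 6) + C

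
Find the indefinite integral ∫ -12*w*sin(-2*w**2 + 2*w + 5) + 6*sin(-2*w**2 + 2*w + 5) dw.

Let u = 2*w**2 - 2*w - 5, so du = (4*w - 2) dw.
Rewriting, the integral becomes 3·∫ sin(u) du = 3·-cos(u).
Substituting back, u = 2*w**2 - 2*w - 5.

-3*cos(-2*w**2 + 2*w + 5) + C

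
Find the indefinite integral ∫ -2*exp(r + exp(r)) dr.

Let u = exp(r), so du = (exp(r)) dr.
Rewriting, the integral becomes -2·∫ e^u du = -2·e^u.
Substituting back, u = exp(r).

-2*exp(exp(r)) + C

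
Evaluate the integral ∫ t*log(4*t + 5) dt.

Use integration by parts with u = log(4*t + 5), dv = t dt.
Then du = 4/(4*t + 5) dt and v = t**2/2.

t**2*log(4*t + 5)/2 - t**2/4 + 5*t/8 - 25*log(4*t + 5)/32 + C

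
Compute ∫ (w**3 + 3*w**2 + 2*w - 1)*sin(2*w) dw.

-w**3*cos(2*w)/2 + 3*w**2*sin(2*w)/4 - 3*w**2*cos(2*w)/2 + 3*w*sin(2*w)/2 - w*cos(2*w)/4 + sin(2*w)/8 + 5*cos(2*w)/4 + C

Use integration by parts with u = w**3 + 3*w**2 + 2*w - 1, dv = sin(2*w) dw, so v = -cos(2*w)/2.
Apply parts 3 times (tabular method): alternate signs, differentiate u down to 0, integrate dv up.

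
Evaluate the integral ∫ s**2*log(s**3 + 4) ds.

s**3*log(s**3 + 4)/3 - s**3/3 + 4*log(s**3 + 4)/3 + C

Let u = s**3 + 4, so du = (3*s**2) ds.
The integral becomes (1/3)·∫ log(u) du; integrate by parts with u′=log(u), dv′=du.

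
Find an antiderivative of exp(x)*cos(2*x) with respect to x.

Let I denote the integral. Integrate by parts with u = cos(2*x), dv = exp(x) dx, so v = exp(x): I = exp(x)*cos(2*x) + 2·∫ exp(x)*sin(2*x) dx.
Apply parts again with u = sin(2*x), dv = exp(x) dx: ∫ exp(x)*sin(2*x) dx = exp(x)*sin(2*x) − 2·I. Substituting back brings back I: I = 2*exp(x)*sin(2*x) + exp(x)*cos(2*x) − 4·I.
Solving for I: (1 + 4)·I equals the remaining terms, so I = (1/5)·(2*exp(x)*sin(2*x) + exp(x)*cos(2*x)).

2*exp(x)*sin(2*x)/5 + exp(x)*cos(2*x)/5 + C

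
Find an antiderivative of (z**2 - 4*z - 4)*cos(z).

z**2*sin(z) - 4*z*sin(z) + 2*z*cos(z) - 6*sin(z) - 4*cos(z) + C

Use integration by parts with u = z**2 - 4*z - 4, dv = cos(z) dz, so v = sin(z).
Apply parts 2 times (tabular method): alternate signs, differentiate u down to 0, integrate dv up.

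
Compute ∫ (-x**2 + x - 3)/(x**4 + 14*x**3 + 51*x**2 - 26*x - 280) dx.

-5*log(x - 2)/378 + 23*log(x + 4)/18 - 33*log(x + 5)/14 + 59*log(x + 7)/54 + C

Factor the denominator: (x - 2)*(x + 4)*(x + 5)*(x + 7).
Partial-fraction decomposition: 59/(54*(x + 7)) - 33/(14*(x + 5)) + 23/(18*(x + 4)) - 5/(378*(x - 2)).
Integrate each term: A/(x−a) contributes A·log|x−a|.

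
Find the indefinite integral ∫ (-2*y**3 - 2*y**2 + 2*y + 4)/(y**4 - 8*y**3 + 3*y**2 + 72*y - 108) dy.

-122*log(y - 6)/27 + 31*log(y - 3)/9 - 4*log(y - 2)/5 - 17*log(y + 3)/135 + C

Factor the denominator: (y - 6)*(y - 3)*(y - 2)*(y + 3).
Partial-fraction decomposition: -17/(135*(y + 3)) - 4/(5*(y - 2)) + 31/(9*(y - 3)) - 122/(27*(y - 6)).
Integrate each term: A/(y−a) contributes A·log|y−a|.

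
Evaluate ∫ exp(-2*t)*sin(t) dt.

Let I denote the integral. Integrate by parts with u = sin(t), dv = exp(-2*t) dt, so v = -exp(-2*t)/2: I = -exp(-2*t)*sin(t)/2 + (1/2)·∫ exp(-2*t)*cos(t) dt.
Apply parts again with u = cos(t), dv = exp(-2*t) dt: ∫ exp(-2*t)*cos(t) dt = -exp(-2*t)*cos(t)/2 − (1/2)·I. Substituting back brings back I: I = -exp(-2*t)*sin(t)/2 - exp(-2*t)*cos(t)/4 − (1/4)·I.
Solving for I: (1 + 1/4)·I equals the remaining terms, so I = (4/5)·(-exp(-2*t)*sin(t)/2 - exp(-2*t)*cos(t)/4).

-2*exp(-2*t)*sin(t)/5 - exp(-2*t)*cos(t)/5 + C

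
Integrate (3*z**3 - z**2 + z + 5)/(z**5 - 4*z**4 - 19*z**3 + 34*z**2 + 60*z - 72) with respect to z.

623*log(z - 6)/1440 - 27*log(z - 2)/80 + 2*log(z - 1)/15 + 25*log(z + 2)/96 - 22*log(z + 3)/45 + C

Factor the denominator: (z - 6)*(z - 2)*(z - 1)*(z + 2)*(z + 3).
Partial-fraction decomposition: -22/(45*(z + 3)) + 25/(96*(z + 2)) + 2/(15*(z - 1)) - 27/(80*(z - 2)) + 623/(1440*(z - 6)).
Integrate each term: A/(z−a) contributes A·log|z−a|.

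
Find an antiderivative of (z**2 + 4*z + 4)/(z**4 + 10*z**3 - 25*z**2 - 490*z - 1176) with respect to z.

81*log(z - 7)/2002 - 2*log(z + 4)/33 + 8*log(z + 6)/13 - 25*log(z + 7)/42 + C

Factor the denominator: (z - 7)*(z + 4)*(z + 6)*(z + 7).
Partial-fraction decomposition: -25/(42*(z + 7)) + 8/(13*(z + 6)) - 2/(33*(z + 4)) + 81/(2002*(z - 7)).
Integrate each term: A/(z−a) contributes A·log|z−a|.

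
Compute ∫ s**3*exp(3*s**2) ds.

(3*s**2 - 1)*exp(3*s**2)/18 + C

Let u = s², du = 2s ds; rewrite as (1/2)∫ u^1·exp(3u) du.
Now integrate by parts 1 time.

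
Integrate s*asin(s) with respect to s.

Use integration by parts with u = arcsin(s), dv = s ds.
Then du = 1/sqrt(-s**2 + 1) ds.

s**2*asin(s)/2 + s*sqrt(-s**2 + 1)/4 - asin(s)/4 + C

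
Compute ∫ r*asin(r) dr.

r**2*asin(r)/2 + r*sqrt(-r**2 + 1)/4 - asin(r)/4 + C

Use integration by parts with u = arcsin(r), dv = r dr.
Then du = 1/sqrt(-r**2 + 1) dr.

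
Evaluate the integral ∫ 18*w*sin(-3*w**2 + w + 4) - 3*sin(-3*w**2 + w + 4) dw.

Let u = 3*w**2 - w - 4, so du = (6*w - 1) dw.
Rewriting, the integral becomes -3·∫ sin(u) du = -3·-cos(u).
Substituting back, u = 3*w**2 - w - 4.

3*cos(-3*w**2 + w + 4) + C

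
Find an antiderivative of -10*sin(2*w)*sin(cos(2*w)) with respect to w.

Let u = cos(2*w), so du = (-2*sin(2*w)) dw.
Rewriting, the integral becomes 5·∫ sin(u) du = 5·-cos(u).
Substituting back, u = cos(2*w).

-5*cos(cos(2*w)) + C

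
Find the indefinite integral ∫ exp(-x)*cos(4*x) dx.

4*exp(-x)*sin(4*x)/17 - exp(-x)*cos(4*x)/17 + C

Let I denote the integral. Integrate by parts with u = cos(4*x), dv = exp(-x) dx, so v = -exp(-x): I = -exp(-x)*cos(4*x) − 4·∫ exp(-x)*sin(4*x) dx.
Apply parts again with u = sin(4*x), dv = exp(-x) dx: ∫ exp(-x)*sin(4*x) dx = -exp(-x)*sin(4*x) + 4·I. Substituting back brings back I: I = 4*exp(-x)*sin(4*x) - exp(-x)*cos(4*x) − 16·I.
Solving for I: (1 + 16)·I equals the remaining terms, so I = (1/17)·(4*exp(-x)*sin(4*x) - exp(-x)*cos(4*x)).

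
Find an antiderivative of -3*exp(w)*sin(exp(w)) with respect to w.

Let u = exp(w), so du = (exp(w)) dw.
Rewriting, the integral becomes -3·∫ sin(u) du = -3·-cos(u).
Substituting back, u = exp(w).

3*cos(exp(w)) + C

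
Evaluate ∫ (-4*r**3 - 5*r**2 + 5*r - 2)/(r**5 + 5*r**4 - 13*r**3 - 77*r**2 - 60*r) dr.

log(r)/30 - 53*log(r - 4)/210 - log(r + 1)/5 - 23*log(r + 3)/42 + 29*log(r + 5)/30 + C

Factor the denominator: r*(r - 4)*(r + 1)*(r + 3)*(r + 5).
Partial-fraction decomposition: 29/(30*(r + 5)) - 23/(42*(r + 3)) - 1/(5*(r + 1)) - 53/(210*(r - 4)) + 1/(30*r).
Integrate each term: A/(r−a) contributes A·log|r−a|.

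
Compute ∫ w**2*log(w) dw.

w**3*log(w)/3 - w**3/9 + C

Use integration by parts with u = log(w), dv = w**2 dw.
Then du = 1/w dw and v = w**3/3.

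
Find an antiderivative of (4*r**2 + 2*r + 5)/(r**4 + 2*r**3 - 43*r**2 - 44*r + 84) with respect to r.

Factor the denominator: (r - 6)*(r - 1)*(r + 2)*(r + 7).
Partial-fraction decomposition: -187/(520*(r + 7)) + 17/(120*(r + 2)) - 11/(120*(r - 1)) + 161/(520*(r - 6)).
Integrate each term: A/(r−a) contributes A·log|r−a|.

161*log(r - 6)/520 - 11*log(r - 1)/120 + 17*log(r + 2)/120 - 187*log(r + 7)/520 + C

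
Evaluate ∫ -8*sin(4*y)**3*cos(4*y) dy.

-sin(4*y)**4/2 + C

Let u = sin(4*y), so du = (4*cos(4*y)) dy.
Rewriting, the integral becomes -2·∫ u^3 du = -2·u^4/4.
Substituting back, u = sin(4*y).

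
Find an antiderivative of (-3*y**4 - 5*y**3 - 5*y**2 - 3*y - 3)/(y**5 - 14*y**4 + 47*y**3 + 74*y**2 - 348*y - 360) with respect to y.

Factor the denominator: (y - 6)**2*(y - 5)*(y + 1)*(y + 2).
Partial-fraction decomposition: -25/(448*(y + 2)) + 1/(98*(y + 1)) - 881/(14*(y - 5)) + 188079/(3136*(y - 6)) - 5169/(56*(y - 6)**2).
Integrate each term; A/(y−a) gives A·log|y−a|; A/(y−a)² gives −A/(y−a).

188079*log(y - 6)/3136 - 881*log(y - 5)/14 + log(y + 1)/98 - 25*log(y + 2)/448 + 5169/(56*y - 336) + C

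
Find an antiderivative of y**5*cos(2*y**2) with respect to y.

y**4*sin(2*y**2)/4 + y**2*cos(2*y**2)/4 - sin(2*y**2)/8 + C

Let u = y², du = 2y dy; rewrite as (1/2)∫ u^2·cos(2u) du.
Now integrate by parts 2 times.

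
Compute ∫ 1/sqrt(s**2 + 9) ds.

log(s + sqrt(s**2 + 9)) + C

Substitute s = 3·tan(θ), so ds = 3·sec(θ)^2 dθ and the radical becomes sqrt(s**2 + 9) = 3·sec(θ) by the Pythagorean identity.
Integrate the resulting trig expression in θ, then back-substitute tan(θ) = s/3, sec(θ) = sqrt(s**2 + 9)/3 (absorbing any constant into C).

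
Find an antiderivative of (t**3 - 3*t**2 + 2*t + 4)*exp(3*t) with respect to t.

(9*t**3 - 36*t**2 + 42*t + 22)*exp(3*t)/27 + C

Use integration by parts with u = t**3 - 3*t**2 + 2*t + 4, dv = exp(3*t) dt, so v = exp(3*t)/3.
Apply parts 3 times (tabular method): alternate signs, differentiate u down to 0, integrate dv up.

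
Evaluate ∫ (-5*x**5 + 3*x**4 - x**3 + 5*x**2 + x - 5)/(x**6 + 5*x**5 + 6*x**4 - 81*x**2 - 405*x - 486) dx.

Factor the denominator: (x - 3)*(x + 2)*(x + 3)**2*(x**2 + 9).
Partial-fraction decomposition: -(110*x - 9177)/(2106*(x**2 + 9)) - 61/(54*(x + 3)) + 761/(54*(x + 3)**2) - 229/(65*(x + 2)) - 239/(810*(x - 3)).
Integrate each term; A/(x−a) gives A·log|x−a|; the (Bx+D)/(x²+p²) term gives a log and an atan.

-239*log(x - 3)/810 - 229*log(x + 2)/65 - 61*log(x + 3)/54 - 55*log(x**2 + 9)/2106 + 3059*atan(x/3)/2106 - 761/(54*x + 162) + C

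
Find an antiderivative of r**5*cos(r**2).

Let u = r², du = 2r dr; rewrite as (1/2)∫ u^2·cos(1u) du.
Now integrate by parts 2 times.

r**4*sin(r**2)/2 + r**2*cos(r**2) - sin(r**2) + C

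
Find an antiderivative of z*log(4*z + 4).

Use integration by parts with u = log(4*z + 4), dv = z dz.
Then du = 4/(4*z + 4) dz and v = z**2/2.

z**2*log(4*z + 4)/2 - z**2/4 + z/2 - log(z + 1)/2 + C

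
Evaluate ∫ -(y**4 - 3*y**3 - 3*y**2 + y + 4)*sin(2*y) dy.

Use integration by parts with u = y**4 - 3*y**3 - 3*y**2 + y + 4, dv = -sin(2*y) dy, so v = cos(2*y)/2.
Apply parts 4 times (tabular method): alternate signs, differentiate u down to 0, integrate dv up.

y**4*cos(2*y)/2 - y**3*sin(2*y) - 3*y**3*cos(2*y)/2 + 9*y**2*sin(2*y)/4 - 3*y**2*cos(2*y) + 3*y*sin(2*y) + 11*y*cos(2*y)/4 - 11*sin(2*y)/8 + 7*cos(2*y)/2 + C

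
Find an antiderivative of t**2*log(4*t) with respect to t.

t**3*(log(t) + 2*log(2))/3 - t**3/9 + C

Use integration by parts with u = log(4*t), dv = t**2 dt.
Then du = 1/t dt and v = t**3/3.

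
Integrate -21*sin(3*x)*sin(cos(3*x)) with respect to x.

-7*cos(cos(3*x)) + C

Let u = cos(3*x), so du = (-3*sin(3*x)) dx.
Rewriting, the integral becomes 7·∫ sin(u) du = 7·-cos(u).
Substituting back, u = cos(3*x).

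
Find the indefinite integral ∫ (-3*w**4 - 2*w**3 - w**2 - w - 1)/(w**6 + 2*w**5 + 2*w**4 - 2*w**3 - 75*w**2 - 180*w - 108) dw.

-31*log(w - 3)/180 + log(w + 1)/20 + 289*log(w + 2)/845 - 3343*log(w**2 + 9)/30420 - 6139*atan(w/3)/15210 + 7/(13*w + 26) + C

Factor the denominator: (w - 3)*(w + 1)*(w + 2)**2*(w**2 + 9).
Partial-fraction decomposition: -(3343*w + 18417)/(15210*(w**2 + 9)) + 289/(845*(w + 2)) - 7/(13*(w + 2)**2) + 1/(20*(w + 1)) - 31/(180*(w - 3)).
Integrate each term; A/(w−a) gives A·log|w−a|; the (Bw+D)/(w²+p²) term gives a log and an atan.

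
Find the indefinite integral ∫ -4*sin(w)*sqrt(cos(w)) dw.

8*cos(w)**(3/2)/3 + C

Let u = cos(w), so du = (-sin(w)) dw.
Rewriting, the integral becomes 4·∫ √u du = 4·(2/3)u^(3/2).
Substituting back, u = cos(w).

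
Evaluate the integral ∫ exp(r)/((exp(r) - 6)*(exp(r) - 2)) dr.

Let u = e^r, du = e^r dr.
The integral becomes ∫ du/((u-6)(u-2)); decompose into partial fractions.

log(exp(r) - 6)/4 - log(exp(r) - 2)/4 + C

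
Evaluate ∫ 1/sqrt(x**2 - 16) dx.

log(x + sqrt(x**2 - 16)) + C

Substitute x = 4·sec(θ), so dx = 4·sec(θ)*tan(θ) dθ and the radical becomes sqrt(x**2 - 16) = 4·tan(θ) by the Pythagorean identity.
Integrate the resulting trig expression in θ, then back-substitute sec(θ) = x/4, tan(θ) = sqrt(x**2 - 16)/4 (absorbing any constant into C).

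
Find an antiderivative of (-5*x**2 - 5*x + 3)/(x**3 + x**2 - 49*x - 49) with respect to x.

Factor the denominator: (x - 7)*(x + 1)*(x + 7).
Partial-fraction decomposition: -69/(28*(x + 7)) - 1/(16*(x + 1)) - 277/(112*(x - 7)).
Integrate each term: A/(x−a) contributes A·log|x−a|.

-277*log(x - 7)/112 - log(x + 1)/16 - 69*log(x + 7)/28 + C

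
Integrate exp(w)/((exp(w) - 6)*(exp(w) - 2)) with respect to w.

log(exp(w) - 6)/4 - log(exp(w) - 2)/4 + C

Let u = e^w, du = e^w dw.
The integral becomes ∫ du/((u-6)(u-2)); decompose into partial fractions.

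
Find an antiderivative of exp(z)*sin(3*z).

Let I denote the integral. Integrate by parts with u = sin(3*z), dv = exp(z) dz, so v = exp(z): I = exp(z)*sin(3*z) − 3·∫ exp(z)*cos(3*z) dz.
Apply parts again with u = cos(3*z), dv = exp(z) dz: ∫ exp(z)*cos(3*z) dz = exp(z)*cos(3*z) + 3·I. Substituting back brings back I: I = exp(z)*sin(3*z) - 3*exp(z)*cos(3*z) − 9·I.
Solving for I: (1 + 9)·I equals the remaining terms, so I = (1/10)·(exp(z)*sin(3*z) - 3*exp(z)*cos(3*z)).

exp(z)*sin(3*z)/10 - 3*exp(z)*cos(3*z)/10 + C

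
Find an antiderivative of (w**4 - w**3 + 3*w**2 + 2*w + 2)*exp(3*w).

Use integration by parts with u = w**4 - w**3 + 3*w**2 + 2*w + 2, dv = exp(3*w) dw, so v = exp(3*w)/3.
Apply parts 4 times (tabular method): alternate signs, differentiate u down to 0, integrate dv up.

(27*w**4 - 63*w**3 + 144*w**2 - 42*w + 68)*exp(3*w)/81 + C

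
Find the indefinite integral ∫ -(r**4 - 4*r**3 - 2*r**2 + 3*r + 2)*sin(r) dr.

r**4*cos(r) - 4*r**3*sin(r) - 4*r**3*cos(r) + 12*r**2*sin(r) - 14*r**2*cos(r) + 28*r*sin(r) + 27*r*cos(r) - 27*sin(r) + 30*cos(r) + C

Use integration by parts with u = r**4 - 4*r**3 - 2*r**2 + 3*r + 2, dv = -sin(r) dr, so v = cos(r).
Apply parts 4 times (tabular method): alternate signs, differentiate u down to 0, integrate dv up.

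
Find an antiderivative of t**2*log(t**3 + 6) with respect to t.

t**3*log(t**3 + 6)/3 - t**3/3 + 2*log(t**3 + 6) + C

Let u = t**3 + 6, so du = (3*t**2) dt.
The integral becomes (1/3)·∫ log(u) du; integrate by parts with u′=log(u), dv′=du.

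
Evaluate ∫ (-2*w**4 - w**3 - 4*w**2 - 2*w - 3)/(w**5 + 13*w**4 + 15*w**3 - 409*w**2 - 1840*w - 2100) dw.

Factor the denominator: (w - 6)*(w + 2)*(w + 5)**2*(w + 7).
Partial-fraction decomposition: -1161/(65*(w + 7)) + 5804/(363*(w + 5)) - 203/(11*(w + 5)**2) + 13/(120*(w + 2)) - 2967/(12584*(w - 6)).
Integrate each term; A/(w−a) gives A·log|w−a|; A/(w−a)² gives −A/(w−a).

-2967*log(w - 6)/12584 + 13*log(w + 2)/120 + 5804*log(w + 5)/363 - 1161*log(w + 7)/65 + 203/(11*w + 55) + C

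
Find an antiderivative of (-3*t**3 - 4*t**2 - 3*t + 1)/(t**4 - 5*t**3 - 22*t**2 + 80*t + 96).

-809*log(t - 6)/140 + 267*log(t - 4)/80 + log(t + 1)/35 - 47*log(t + 4)/80 + C

Factor the denominator: (t - 6)*(t - 4)*(t + 1)*(t + 4).
Partial-fraction decomposition: -47/(80*(t + 4)) + 1/(35*(t + 1)) + 267/(80*(t - 4)) - 809/(140*(t - 6)).
Integrate each term: A/(t−a) contributes A·log|t−a|.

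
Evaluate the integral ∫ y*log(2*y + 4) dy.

y**2*log(2*y + 4)/2 - y**2/4 + y - 2*log(y + 2) + C

Use integration by parts with u = log(2*y + 4), dv = y dy.
Then du = 2/(2*y + 4) dy and v = y**2/2.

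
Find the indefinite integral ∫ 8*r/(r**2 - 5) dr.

4*log(r**2 - 5) + C

Let u = r**2 - 5, so du = (2*r) dr.
Rewriting, the integral becomes 4·∫ 1/u du = 4·log(u).
Substituting back, u = r**2 - 5.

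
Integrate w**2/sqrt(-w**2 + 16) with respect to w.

Substitute w = 4·sin(θ), so dw = 4·cos(θ) dθ and the radical becomes sqrt(-w**2 + 16) = 4·cos(θ) by the Pythagorean identity.
Integrate the resulting trig expression in θ, then back-substitute θ = asin(w/4), sin(θ) = w/4, cos(θ) = sqrt(-w**2 + 16)/4 (absorbing any constant into C).

-w*sqrt(-w**2 + 16)/2 + 8*asin(w/4) + C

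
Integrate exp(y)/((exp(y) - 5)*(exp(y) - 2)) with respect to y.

Let u = e^y, du = e^y dy.
The integral becomes ∫ du/((u-5)(u-2)); decompose into partial fractions.

log(exp(y) - 5)/3 - log(exp(y) - 2)/3 + C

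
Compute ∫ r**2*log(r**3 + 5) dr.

r**3*log(r**3 + 5)/3 - r**3/3 + 5*log(r**3 + 5)/3 + C

Let u = r**3 + 5, so du = (3*r**2) dr.
The integral becomes (1/3)·∫ log(u) du; integrate by parts with u′=log(u), dv′=du.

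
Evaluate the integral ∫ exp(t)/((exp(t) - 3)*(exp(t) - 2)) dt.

log(exp(t) - 3) - log(exp(t) - 2) + C

Let u = e^t, du = e^t dt.
The integral becomes ∫ du/((u-3)(u-2)); decompose into partial fractions.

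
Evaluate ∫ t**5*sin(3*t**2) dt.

-t**4*cos(3*t**2)/6 + t**2*sin(3*t**2)/9 + cos(3*t**2)/27 + C

Let u = t², du = 2t dt; rewrite as (1/2)∫ u^2·sin(3u) du.
Now integrate by parts 2 times.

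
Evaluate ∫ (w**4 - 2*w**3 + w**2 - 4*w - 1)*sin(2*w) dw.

-w**4*cos(2*w)/2 + w**3*sin(2*w) + w**3*cos(2*w) - 3*w**2*sin(2*w)/2 + w**2*cos(2*w) - w*sin(2*w) + w*cos(2*w)/2 - sin(2*w)/4 + C

Use integration by parts with u = w**4 - 2*w**3 + w**2 - 4*w - 1, dv = sin(2*w) dw, so v = -cos(2*w)/2.
Apply parts 4 times (tabular method): alternate signs, differentiate u down to 0, integrate dv up.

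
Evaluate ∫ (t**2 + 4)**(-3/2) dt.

t/(4*sqrt(t**2 + 4)) + C

Substitute t = 2·tan(θ), so dt = 2·sec(θ)^2 dθ and the radical becomes sqrt(t**2 + 4) = 2·sec(θ) by the Pythagorean identity.
Integrate the resulting trig expression in θ, then back-substitute tan(θ) = t/2, sec(θ) = sqrt(t**2 + 4)/2 (absorbing any constant into C).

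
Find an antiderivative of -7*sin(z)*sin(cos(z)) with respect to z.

-7*cos(cos(z)) + C

Let u = cos(z), so du = (-sin(z)) dz.
Rewriting, the integral becomes 7·∫ sin(u) du = 7·-cos(u).
Substituting back, u = cos(z).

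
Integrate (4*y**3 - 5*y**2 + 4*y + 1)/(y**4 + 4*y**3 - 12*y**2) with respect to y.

Factor the denominator: y**2*(y - 2)*(y + 6).
Partial-fraction decomposition: 1067/(288*(y + 6)) + 21/(32*(y - 2)) - 13/(36*y) - 1/(12*y**2).
Integrate each term; A/(y−a) gives A·log|y−a|; A/(y−a)² gives −A/(y−a).

-13*log(y)/36 + 21*log(y - 2)/32 + 1067*log(y + 6)/288 + 1/(12*y) + C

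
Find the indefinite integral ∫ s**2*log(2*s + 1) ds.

Use integration by parts with u = log(2*s + 1), dv = s**2 ds.
Then du = 2/(2*s + 1) ds and v = s**3/3.

s**3*log(2*s + 1)/3 - s**3/9 + s**2/12 - s/12 + log(2*s + 1)/24 + C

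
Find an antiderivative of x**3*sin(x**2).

Let u = x², du = 2x dx; rewrite as (1/2)∫ u^1·sin(1u) du.
Now integrate by parts 1 time.

-x**2*cos(x**2)/2 + sin(x**2)/2 + C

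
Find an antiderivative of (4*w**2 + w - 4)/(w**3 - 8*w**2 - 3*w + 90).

146*log(w - 6)/9 - 101*log(w - 5)/8 + 29*log(w + 3)/72 + C

Factor the denominator: (w - 6)*(w - 5)*(w + 3).
Partial-fraction decomposition: 29/(72*(w + 3)) - 101/(8*(w - 5)) + 146/(9*(w - 6)).
Integrate each term: A/(w−a) contributes A·log|w−a|.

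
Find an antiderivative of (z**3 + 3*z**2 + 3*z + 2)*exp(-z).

(-z**3 - 6*z**2 - 15*z - 17)*exp(-z) + C

Use integration by parts with u = z**3 + 3*z**2 + 3*z + 2, dv = exp(-z) dz, so v = -exp(-z).
Apply parts 3 times (tabular method): alternate signs, differentiate u down to 0, integrate dv up.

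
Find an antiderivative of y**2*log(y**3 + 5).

y**3*log(y**3 + 5)/3 - y**3/3 + 5*log(y**3 + 5)/3 + C

Let u = y**3 + 5, so du = (3*y**2) dy.
The integral becomes (1/3)·∫ log(u) du; integrate by parts with u′=log(u), dv′=du.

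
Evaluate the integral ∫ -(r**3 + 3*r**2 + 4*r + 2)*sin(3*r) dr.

Use integration by parts with u = r**3 + 3*r**2 + 4*r + 2, dv = -sin(3*r) dr, so v = cos(3*r)/3.
Apply parts 3 times (tabular method): alternate signs, differentiate u down to 0, integrate dv up.

r**3*cos(3*r)/3 - r**2*sin(3*r)/3 + r**2*cos(3*r) - 2*r*sin(3*r)/3 + 10*r*cos(3*r)/9 - 10*sin(3*r)/27 + 4*cos(3*r)/9 + C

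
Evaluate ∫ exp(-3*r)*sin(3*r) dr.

Let I denote the integral. Integrate by parts with u = sin(3*r), dv = exp(-3*r) dr, so v = -exp(-3*r)/3: I = -exp(-3*r)*sin(3*r)/3 + ∫ exp(-3*r)*cos(3*r) dr.
Apply parts again with u = cos(3*r), dv = exp(-3*r) dr: ∫ exp(-3*r)*cos(3*r) dr = -exp(-3*r)*cos(3*r)/3 − I. Substituting back brings back I: I = -exp(-3*r)*sin(3*r)/3 - exp(-3*r)*cos(3*r)/3 − I.
Solving for I: (1 + 1)·I equals the remaining terms, so I = (1/2)·(-exp(-3*r)*sin(3*r)/3 - exp(-3*r)*cos(3*r)/3).

-exp(-3*r)*sin(3*r)/6 - exp(-3*r)*cos(3*r)/6 + C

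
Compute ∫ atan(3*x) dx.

Use integration by parts with u = arctan(3*x), dv = dx.
Then du = 3/(9*x**2 + 1) dx.

x*atan(3*x) - log(9*x**2 + 1)/6 + C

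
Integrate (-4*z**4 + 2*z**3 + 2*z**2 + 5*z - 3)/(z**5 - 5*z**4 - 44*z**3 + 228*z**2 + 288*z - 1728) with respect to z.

Factor the denominator: (z - 6)*(z - 4)**2*(z + 3)*(z + 6).
Partial-fraction decomposition: -1859/(1200*(z + 6)) + 2/(7*(z + 3)) + 1406/(175*(z - 4)) + 121/(20*(z - 4)**2) - 517/(48*(z - 6)).
Integrate each term; A/(z−a) gives A·log|z−a|; A/(z−a)² gives −A/(z−a).

-517*log(z - 6)/48 + 1406*log(z - 4)/175 + 2*log(z + 3)/7 - 1859*log(z + 6)/1200 - 121/(20*z - 80) + C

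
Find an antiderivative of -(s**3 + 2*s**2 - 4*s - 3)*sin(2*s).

Use integration by parts with u = s**3 + 2*s**2 - 4*s - 3, dv = -sin(2*s) ds, so v = cos(2*s)/2.
Apply parts 3 times (tabular method): alternate signs, differentiate u down to 0, integrate dv up.

s**3*cos(2*s)/2 - 3*s**2*sin(2*s)/4 + s**2*cos(2*s) - s*sin(2*s) - 11*s*cos(2*s)/4 + 11*sin(2*s)/8 - 2*cos(2*s) + C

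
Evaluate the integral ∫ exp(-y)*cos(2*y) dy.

2*exp(-y)*sin(2*y)/5 - exp(-y)*cos(2*y)/5 + C

Let I denote the integral. Integrate by parts with u = cos(2*y), dv = exp(-y) dy, so v = -exp(-y): I = -exp(-y)*cos(2*y) − 2·∫ exp(-y)*sin(2*y) dy.
Apply parts again with u = sin(2*y), dv = exp(-y) dy: ∫ exp(-y)*sin(2*y) dy = -exp(-y)*sin(2*y) + 2·I. Substituting back brings back I: I = 2*exp(-y)*sin(2*y) - exp(-y)*cos(2*y) − 4·I.
Solving for I: (1 + 4)·I equals the remaining terms, so I = (1/5)·(2*exp(-y)*sin(2*y) - exp(-y)*cos(2*y)).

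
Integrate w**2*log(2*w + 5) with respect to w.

Use integration by parts with u = log(2*w + 5), dv = w**2 dw.
Then du = 2/(2*w + 5) dw and v = w**3/3.

w**3*log(2*w + 5)/3 - w**3/9 + 5*w**2/12 - 25*w/12 + 125*log(2*w + 5)/24 + C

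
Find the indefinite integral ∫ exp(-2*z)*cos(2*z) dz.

exp(-2*z)*sin(2*z)/4 - exp(-2*z)*cos(2*z)/4 + C

Let I denote the integral. Integrate by parts with u = cos(2*z), dv = exp(-2*z) dz, so v = -exp(-2*z)/2: I = -exp(-2*z)*cos(2*z)/2 − ∫ exp(-2*z)*sin(2*z) dz.
Apply parts again with u = sin(2*z), dv = exp(-2*z) dz: ∫ exp(-2*z)*sin(2*z) dz = -exp(-2*z)*sin(2*z)/2 + I. Substituting back brings back I: I = exp(-2*z)*sin(2*z)/2 - exp(-2*z)*cos(2*z)/2 − I.
Solving for I: (1 + 1)·I equals the remaining terms, so I = (1/2)·(exp(-2*z)*sin(2*z)/2 - exp(-2*z)*cos(2*z)/2).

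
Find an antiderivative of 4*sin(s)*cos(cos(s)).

-4*sin(cos(s)) + C

Let u = cos(s), so du = (-sin(s)) ds.
Rewriting, the integral becomes -4·∫ cos(u) du = -4·sin(u).
Substituting back, u = cos(s).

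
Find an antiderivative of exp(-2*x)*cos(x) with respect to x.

exp(-2*x)*sin(x)/5 - 2*exp(-2*x)*cos(x)/5 + C

Let I denote the integral. Integrate by parts with u = cos(x), dv = exp(-2*x) dx, so v = -exp(-2*x)/2: I = -exp(-2*x)*cos(x)/2 − (1/2)·∫ exp(-2*x)*sin(x) dx.
Apply parts again with u = sin(x), dv = exp(-2*x) dx: ∫ exp(-2*x)*sin(x) dx = -exp(-2*x)*sin(x)/2 + (1/2)·I. Substituting back brings back I: I = exp(-2*x)*sin(x)/4 - exp(-2*x)*cos(x)/2 − (1/4)·I.
Solving for I: (1 + 1/4)·I equals the remaining terms, so I = (4/5)·(exp(-2*x)*sin(x)/4 - exp(-2*x)*cos(x)/2).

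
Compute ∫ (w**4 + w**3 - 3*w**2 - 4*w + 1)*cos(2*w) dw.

w**4*sin(2*w)/2 + w**3*sin(2*w)/2 + w**3*cos(2*w) - 3*w**2*sin(2*w) + 3*w**2*cos(2*w)/4 - 11*w*sin(2*w)/4 - 3*w*cos(2*w) + 2*sin(2*w) - 11*cos(2*w)/8 + C

Use integration by parts with u = w**4 + w**3 - 3*w**2 - 4*w + 1, dv = cos(2*w) dw, so v = sin(2*w)/2.
Apply parts 4 times (tabular method): alternate signs, differentiate u down to 0, integrate dv up.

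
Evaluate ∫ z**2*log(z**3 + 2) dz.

z**3*log(z**3 + 2)/3 - z**3/3 + 2*log(z**3 + 2)/3 + C

Let u = z**3 + 2, so du = (3*z**2) dz.
The integral becomes (1/3)·∫ log(u) du; integrate by parts with u′=log(u), dv′=du.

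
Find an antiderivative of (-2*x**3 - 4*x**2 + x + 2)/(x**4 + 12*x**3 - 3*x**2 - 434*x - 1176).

Factor the denominator: (x - 6)*(x + 4)*(x + 7)**2.
Partial-fraction decomposition: -1483/(1521*(x + 7)) + 485/(39*(x + 7)**2) - 31/(45*(x + 4)) - 284/(845*(x - 6)).
Integrate each term; A/(x−a) gives A·log|x−a|; A/(x−a)² gives −A/(x−a).

-284*log(x - 6)/845 - 31*log(x + 4)/45 - 1483*log(x + 7)/1521 - 485/(39*x + 273) + C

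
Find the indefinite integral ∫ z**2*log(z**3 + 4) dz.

z**3*log(z**3 + 4)/3 - z**3/3 + 4*log(z**3 + 4)/3 + C

Let u = z**3 + 4, so du = (3*z**2) dz.
The integral becomes (1/3)·∫ log(u) du; integrate by parts with u′=log(u), dv′=du.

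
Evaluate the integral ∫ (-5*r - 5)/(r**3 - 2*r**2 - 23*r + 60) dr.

-25*log(r - 4)/9 + 5*log(r - 3)/2 + 5*log(r + 5)/18 + C

Factor the denominator: (r - 4)*(r - 3)*(r + 5).
Partial-fraction decomposition: 5/(18*(r + 5)) + 5/(2*(r - 3)) - 25/(9*(r - 4)).
Integrate each term: A/(r−a) contributes A·log|r−a|.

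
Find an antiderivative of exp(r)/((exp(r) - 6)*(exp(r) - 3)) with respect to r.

Let u = e^r, du = e^r dr.
The integral becomes ∫ du/((u-3)(u-6)); decompose into partial fractions.

log(exp(r) - 6)/3 - log(exp(r) - 3)/3 + C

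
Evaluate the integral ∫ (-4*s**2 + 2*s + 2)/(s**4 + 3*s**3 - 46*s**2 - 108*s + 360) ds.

Factor the denominator: (s - 6)*(s - 2)*(s + 5)*(s + 6).
Partial-fraction decomposition: 77/(48*(s + 6)) - 108/(77*(s + 5)) + 5/(112*(s - 2)) - 65/(264*(s - 6)).
Integrate each term: A/(s−a) contributes A·log|s−a|.

-65*log(s - 6)/264 + 5*log(s - 2)/112 - 108*log(s + 5)/77 + 77*log(s + 6)/48 + C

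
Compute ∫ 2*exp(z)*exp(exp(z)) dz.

2*exp(exp(z)) + C

Let u = exp(z), so du = (exp(z)) dz.
Rewriting, the integral becomes 2·∫ e^u du = 2·e^u.
Substituting back, u = exp(z).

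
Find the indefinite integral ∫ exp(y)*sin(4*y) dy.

exp(y)*sin(4*y)/17 - 4*exp(y)*cos(4*y)/17 + C

Let I denote the integral. Integrate by parts with u = sin(4*y), dv = exp(y) dy, so v = exp(y): I = exp(y)*sin(4*y) − 4·∫ exp(y)*cos(4*y) dy.
Apply parts again with u = cos(4*y), dv = exp(y) dy: ∫ exp(y)*cos(4*y) dy = exp(y)*cos(4*y) + 4·I. Substituting back brings back I: I = exp(y)*sin(4*y) - 4*exp(y)*cos(4*y) − 16·I.
Solving for I: (1 + 16)·I equals the remaining terms, so I = (1/17)·(exp(y)*sin(4*y) - 4*exp(y)*cos(4*y)).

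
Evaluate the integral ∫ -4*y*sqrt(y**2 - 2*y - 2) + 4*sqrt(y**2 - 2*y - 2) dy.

Let u = y**2 - 2*y - 2, so du = (2*y - 2) dy.
Rewriting, the integral becomes -2·∫ √u du = -2·(2/3)u^(3/2).
Substituting back, u = y**2 - 2*y - 2.

-4*(y**2 - 2*y - 2)**(3/2)/3 + C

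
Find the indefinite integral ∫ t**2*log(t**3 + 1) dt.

Let u = t**3 + 1, so du = (3*t**2) dt.
The integral becomes (1/3)·∫ log(u) du; integrate by parts with u′=log(u), dv′=du.

t**3*log(t**3 + 1)/3 - t**3/3 + log(t**3 + 1)/3 + C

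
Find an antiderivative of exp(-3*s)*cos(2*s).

Let I denote the integral. Integrate by parts with u = cos(2*s), dv = exp(-3*s) ds, so v = -exp(-3*s)/3: I = -exp(-3*s)*cos(2*s)/3 − (2/3)·∫ exp(-3*s)*sin(2*s) ds.
Apply parts again with u = sin(2*s), dv = exp(-3*s) ds: ∫ exp(-3*s)*sin(2*s) ds = -exp(-3*s)*sin(2*s)/3 + (2/3)·I. Substituting back brings back I: I = 2*exp(-3*s)*sin(2*s)/9 - exp(-3*s)*cos(2*s)/3 − (4/9)·I.
Solving for I: (1 + 4/9)·I equals the remaining terms, so I = (9/13)·(2*exp(-3*s)*sin(2*s)/9 - exp(-3*s)*cos(2*s)/3).

2*exp(-3*s)*sin(2*s)/13 - 3*exp(-3*s)*cos(2*s)/13 + C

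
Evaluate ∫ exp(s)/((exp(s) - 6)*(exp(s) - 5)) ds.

log(exp(s) - 6) - log(exp(s) - 5) + C

Let u = e^s, du = e^s ds.
The integral becomes ∫ du/((u-5)(u-6)); decompose into partial fractions.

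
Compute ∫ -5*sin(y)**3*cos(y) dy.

-5*sin(y)**4/4 + C

Let u = sin(y), so du = (cos(y)) dy.
Rewriting, the integral becomes -5·∫ u^3 du = -5·u^4/4.
Substituting back, u = sin(y).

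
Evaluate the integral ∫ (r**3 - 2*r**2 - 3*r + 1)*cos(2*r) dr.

r**3*sin(2*r)/2 - r**2*sin(2*r) + 3*r**2*cos(2*r)/4 - 9*r*sin(2*r)/4 - r*cos(2*r) + sin(2*r) - 9*cos(2*r)/8 + C

Use integration by parts with u = r**3 - 2*r**2 - 3*r + 1, dv = cos(2*r) dr, so v = sin(2*r)/2.
Apply parts 3 times (tabular method): alternate signs, differentiate u down to 0, integrate dv up.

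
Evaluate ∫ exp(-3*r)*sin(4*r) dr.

-3*exp(-3*r)*sin(4*r)/25 - 4*exp(-3*r)*cos(4*r)/25 + C

Let I denote the integral. Integrate by parts with u = sin(4*r), dv = exp(-3*r) dr, so v = -exp(-3*r)/3: I = -exp(-3*r)*sin(4*r)/3 + (4/3)·∫ exp(-3*r)*cos(4*r) dr.
Apply parts again with u = cos(4*r), dv = exp(-3*r) dr: ∫ exp(-3*r)*cos(4*r) dr = -exp(-3*r)*cos(4*r)/3 − (4/3)·I. Substituting back brings back I: I = -exp(-3*r)*sin(4*r)/3 - 4*exp(-3*r)*cos(4*r)/9 − (16/9)·I.
Solving for I: (1 + 16/9)·I equals the remaining terms, so I = (9/25)·(-exp(-3*r)*sin(4*r)/3 - 4*exp(-3*r)*cos(4*r)/9).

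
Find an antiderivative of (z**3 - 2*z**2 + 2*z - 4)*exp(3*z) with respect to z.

Use integration by parts with u = z**3 - 2*z**2 + 2*z - 4, dv = exp(3*z) dz, so v = exp(3*z)/3.
Apply parts 3 times (tabular method): alternate signs, differentiate u down to 0, integrate dv up.

(3*z**3 - 9*z**2 + 12*z - 16)*exp(3*z)/9 + C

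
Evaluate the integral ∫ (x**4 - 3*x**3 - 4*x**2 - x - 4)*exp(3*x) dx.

Use integration by parts with u = x**4 - 3*x**3 - 4*x**2 - x - 4, dv = exp(3*x) dx, so v = exp(3*x)/3.
Apply parts 4 times (tabular method): alternate signs, differentiate u down to 0, integrate dv up.

(27*x**4 - 117*x**3 + 9*x**2 - 33*x - 97)*exp(3*x)/81 + C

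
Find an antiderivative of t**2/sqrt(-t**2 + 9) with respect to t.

-t*sqrt(-t**2 + 9)/2 + 9*asin(t/3)/2 + C

Substitute t = 3·sin(θ), so dt = 3·cos(θ) dθ and the radical becomes sqrt(-t**2 + 9) = 3·cos(θ) by the Pythagorean identity.
Integrate the resulting trig expression in θ, then back-substitute θ = asin(t/3), sin(θ) = t/3, cos(θ) = sqrt(-t**2 + 9)/3 (absorbing any constant into C).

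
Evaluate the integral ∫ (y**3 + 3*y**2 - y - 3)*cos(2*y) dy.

Use integration by parts with u = y**3 + 3*y**2 - y - 3, dv = cos(2*y) dy, so v = sin(2*y)/2.
Apply parts 3 times (tabular method): alternate signs, differentiate u down to 0, integrate dv up.

y**3*sin(2*y)/2 + 3*y**2*sin(2*y)/2 + 3*y**2*cos(2*y)/4 - 5*y*sin(2*y)/4 + 3*y*cos(2*y)/2 - 9*sin(2*y)/4 - 5*cos(2*y)/8 + C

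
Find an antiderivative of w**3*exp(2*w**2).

Let u = w², du = 2w dw; rewrite as (1/2)∫ u^1·exp(2u) du.
Now integrate by parts 1 time.

(2*w**2 - 1)*exp(2*w**2)/8 + C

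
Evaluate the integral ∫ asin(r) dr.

r*asin(r) + sqrt(-r**2 + 1) + C

Use integration by parts with u = arcsin(r), dv = dr.
Then du = 1/sqrt(-r**2 + 1) dr.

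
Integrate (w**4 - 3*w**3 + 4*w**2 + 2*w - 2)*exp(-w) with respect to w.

(-w**4 - w**3 - 7*w**2 - 16*w - 14)*exp(-w) + C

Use integration by parts with u = w**4 - 3*w**3 + 4*w**2 + 2*w - 2, dv = exp(-w) dw, so v = -exp(-w).
Apply parts 4 times (tabular method): alternate signs, differentiate u down to 0, integrate dv up.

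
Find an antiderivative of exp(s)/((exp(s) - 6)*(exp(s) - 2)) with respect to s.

Let u = e^s, du = e^s ds.
The integral becomes ∫ du/((u-2)(u-6)); decompose into partial fractions.

log(exp(s) - 6)/4 - log(exp(s) - 2)/4 + C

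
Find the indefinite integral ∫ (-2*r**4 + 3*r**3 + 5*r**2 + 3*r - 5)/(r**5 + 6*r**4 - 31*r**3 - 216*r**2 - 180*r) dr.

Factor the denominator: r*(r - 6)*(r + 1)*(r + 5)*(r + 6).
Partial-fraction decomposition: -3083/(360*(r + 6)) + 76/(11*(r + 5)) - 2/(35*(r + 1)) - 1751/(5544*(r - 6)) + 1/(36*r).
Integrate each term: A/(r−a) contributes A·log|r−a|.

log(r)/36 - 1751*log(r - 6)/5544 - 2*log(r + 1)/35 + 76*log(r + 5)/11 - 3083*log(r + 6)/360 + C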